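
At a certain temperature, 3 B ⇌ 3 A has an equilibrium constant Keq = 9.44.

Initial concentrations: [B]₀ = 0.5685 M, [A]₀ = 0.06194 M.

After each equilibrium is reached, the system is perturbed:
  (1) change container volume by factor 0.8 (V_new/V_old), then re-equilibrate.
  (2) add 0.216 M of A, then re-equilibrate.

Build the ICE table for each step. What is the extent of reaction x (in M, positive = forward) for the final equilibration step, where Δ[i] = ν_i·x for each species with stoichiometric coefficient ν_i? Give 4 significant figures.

x = -0.02313 M

Q₀ = 0.001293 vs Keq = 9.44 ⇒ Q<K, forward
Step 1:
                   B          A
  Initial     0.5685    0.06194
  Change      -0.366      0.366
  Equil       0.2025      0.428
  solve Keq expr → x = 0.122; check Q = 9.44
Then change container volume by factor 0.8 (V_new/V_old).
Step 2:
                   B          A
  Initial     0.2531     0.5349
  Change           0          0
  Equil       0.2531     0.5349
  solve Keq expr → x = 0; check Q = 9.44
Then add 0.216 M of A.
Step 3:
                   B          A
  Initial     0.2531     0.7509
  Change     0.06938   -0.06938
  Equil       0.3225     0.6816
  solve Keq expr → x = -0.02313; check Q = 9.44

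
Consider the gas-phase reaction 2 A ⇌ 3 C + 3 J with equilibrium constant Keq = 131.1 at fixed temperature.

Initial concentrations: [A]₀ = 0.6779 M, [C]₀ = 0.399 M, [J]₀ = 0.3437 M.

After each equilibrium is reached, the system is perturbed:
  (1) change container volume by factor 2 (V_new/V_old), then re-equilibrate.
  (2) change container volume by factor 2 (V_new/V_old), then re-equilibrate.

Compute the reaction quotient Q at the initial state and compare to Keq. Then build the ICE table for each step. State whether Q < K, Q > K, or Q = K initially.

Q₀ = 0.005612; Q < K (proceeds forward)

Q₀ = 0.005612 vs Keq = 131.1 ⇒ Q<K, forward
Step 1:
                    A           C           J
  Initial      0.6779       0.399      0.3437
  Change      -0.5361      0.8042      0.8042
  Equil        0.1418       1.203       1.148
  solve Keq expr → x = 0.2681; check Q = 131.1
Then change container volume by factor 2 (V_new/V_old).
Step 2:
                    A           C           J
  Initial     0.07088      0.6016       0.574
  Change     -0.04613      0.0692      0.0692
  Equil       0.02475      0.6708      0.6432
  solve Keq expr → x = 0.02307; check Q = 131.1
Then change container volume by factor 2 (V_new/V_old).
Step 3:
                    A           C           J
  Initial     0.01237      0.3354      0.3216
  Change    -0.008889     0.01333     0.01333
  Equil      0.003486      0.3487      0.3349
  solve Keq expr → x = 0.004444; check Q = 131.1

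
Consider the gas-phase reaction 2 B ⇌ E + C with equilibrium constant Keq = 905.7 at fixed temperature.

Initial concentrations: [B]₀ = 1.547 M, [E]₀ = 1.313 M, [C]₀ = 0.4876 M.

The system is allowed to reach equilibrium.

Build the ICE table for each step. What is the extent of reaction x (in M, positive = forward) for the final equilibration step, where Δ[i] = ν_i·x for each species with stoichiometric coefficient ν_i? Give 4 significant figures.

x = 0.747 M

Q₀ = 0.2675 vs Keq = 905.7 ⇒ Q<K, forward
Step 1:
                  B         E         C
  Initial     1.547     1.313    0.4876
  Change     -1.494     0.747     0.747
  Equil     0.05299      2.06     1.235
  solve Keq expr → x = 0.747; check Q = 905.7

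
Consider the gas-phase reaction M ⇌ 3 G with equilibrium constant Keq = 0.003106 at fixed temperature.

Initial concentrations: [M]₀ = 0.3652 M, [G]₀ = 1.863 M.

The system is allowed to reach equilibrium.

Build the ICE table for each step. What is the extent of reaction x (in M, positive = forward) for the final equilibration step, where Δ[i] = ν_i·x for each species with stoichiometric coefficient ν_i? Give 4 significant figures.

Q₀ = 17.71 vs Keq = 0.003106 ⇒ Q>K, reverse
Step 1:
                  M         G
  Initial    0.3652     1.863
  Change     0.5734     -1.72
  Equil      0.9386    0.1429
  solve Keq expr → x = -0.5734; check Q = 0.003106

x = -0.5734 M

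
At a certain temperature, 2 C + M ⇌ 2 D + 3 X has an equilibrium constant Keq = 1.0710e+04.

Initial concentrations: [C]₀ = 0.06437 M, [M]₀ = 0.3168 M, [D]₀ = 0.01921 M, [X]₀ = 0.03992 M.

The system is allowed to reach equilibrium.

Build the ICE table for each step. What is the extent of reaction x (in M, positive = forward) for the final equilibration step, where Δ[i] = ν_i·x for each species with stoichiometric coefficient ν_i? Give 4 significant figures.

x = 0.03215 M

Q₀ = 1.7884e-05 vs Keq = 1.0710e+04 ⇒ Q<K, forward
Step 1:
                   C          M          D          X
  init       0.06437     0.3168    0.01921    0.03992
  Δ         -0.06429   -0.03215    0.06429    0.09644
  eq      7.6153e-05     0.2847     0.0835     0.1364
  solve Keq expr → x = 0.03215; check Q = 1.0710e+04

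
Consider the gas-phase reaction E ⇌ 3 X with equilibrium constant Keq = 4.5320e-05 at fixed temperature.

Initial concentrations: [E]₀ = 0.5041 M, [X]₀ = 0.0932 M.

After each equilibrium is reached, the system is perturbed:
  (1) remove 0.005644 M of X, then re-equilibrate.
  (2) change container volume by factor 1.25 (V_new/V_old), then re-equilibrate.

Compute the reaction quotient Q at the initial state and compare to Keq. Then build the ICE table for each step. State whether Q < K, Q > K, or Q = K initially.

Q₀ = 0.001606; Q > K (proceeds reverse)

Q₀ = 0.001606 vs Keq = 4.5320e-05 ⇒ Q>K, reverse
Step 1:
                    E           X
  Initial      0.5041      0.0932
  Change      0.02148    -0.06443
  Equil        0.5256     0.02877
  solve Keq expr → x = -0.02148; check Q = 4.5320e-05
Then remove 0.005644 M of X.
Step 2:
                    E           X
  Initial      0.5256     0.02313
  Change     -0.00187     0.00561
  Equil        0.5237     0.02874
  solve Keq expr → x = 0.00187; check Q = 4.5320e-05
Then change container volume by factor 1.25 (V_new/V_old).
Step 3:
                    E           X
  Initial       0.419     0.02299
  Change    -0.001221    0.003662
  Equil        0.4177     0.02665
  solve Keq expr → x = 0.001221; check Q = 4.5320e-05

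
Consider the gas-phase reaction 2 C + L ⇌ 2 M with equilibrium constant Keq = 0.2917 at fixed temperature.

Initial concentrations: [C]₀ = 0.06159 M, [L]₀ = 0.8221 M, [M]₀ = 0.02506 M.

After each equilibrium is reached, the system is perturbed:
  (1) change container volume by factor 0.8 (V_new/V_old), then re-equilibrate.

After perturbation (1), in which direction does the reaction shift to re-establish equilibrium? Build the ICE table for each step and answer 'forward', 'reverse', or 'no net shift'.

Direction: forward

Q₀ = 0.2014 vs Keq = 0.2917 ⇒ Q<K, forward
Step 1:
                    C           L           M
  init        0.06159      0.8221     0.02506
  Δ         -0.003404   -0.001702    0.003404
  eq          0.05819      0.8204     0.02846
  solve Keq expr → x = 0.001702; check Q = 0.2917
Then change container volume by factor 0.8 (V_new/V_old).
Step 2:
                    C           L           M
  init        0.07273       1.025     0.03558
  Δ         -0.002699   -0.001349    0.002699
  eq          0.07003       1.024     0.03828
  solve Keq expr → x = 0.001349; check Q = 0.2917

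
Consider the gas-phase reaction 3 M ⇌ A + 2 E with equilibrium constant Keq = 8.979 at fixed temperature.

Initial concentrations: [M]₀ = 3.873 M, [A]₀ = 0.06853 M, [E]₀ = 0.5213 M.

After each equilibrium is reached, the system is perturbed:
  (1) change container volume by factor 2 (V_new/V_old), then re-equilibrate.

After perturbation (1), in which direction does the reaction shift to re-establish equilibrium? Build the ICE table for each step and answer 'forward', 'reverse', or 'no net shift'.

Direction: no net shift

Q₀ = 3.2056e-04 vs Keq = 8.979 ⇒ Q<K, forward
Step 1:
                    M           A           E
  I             3.873     0.06853      0.5213
  C             -2.97      0.9899        1.98
  E            0.9034       1.058       2.501
  solve Keq expr → x = 0.9899; check Q = 8.979
Then change container volume by factor 2 (V_new/V_old).
Step 2:
                    M           A           E
  I            0.4517      0.5292       1.251
  C                 0           0           0
  E            0.4517      0.5292       1.251
  solve Keq expr → x = 0; check Q = 8.979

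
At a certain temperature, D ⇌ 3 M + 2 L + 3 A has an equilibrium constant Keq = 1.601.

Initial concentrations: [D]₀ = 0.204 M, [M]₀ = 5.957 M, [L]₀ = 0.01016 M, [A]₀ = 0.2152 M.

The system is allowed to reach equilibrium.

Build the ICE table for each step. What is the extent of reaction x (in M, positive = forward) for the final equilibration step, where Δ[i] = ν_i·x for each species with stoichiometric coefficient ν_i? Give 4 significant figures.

Q₀ = 0.001066 vs Keq = 1.601 ⇒ Q<K, forward
Step 1:
                  D         M         L         A
  I           0.204     5.957   0.01016    0.2152
  C        -0.05924    0.1777    0.1185    0.1777
  E          0.1448     6.135    0.1286    0.3929
  solve Keq expr → x = 0.05924; check Q = 1.601

x = 0.05924 M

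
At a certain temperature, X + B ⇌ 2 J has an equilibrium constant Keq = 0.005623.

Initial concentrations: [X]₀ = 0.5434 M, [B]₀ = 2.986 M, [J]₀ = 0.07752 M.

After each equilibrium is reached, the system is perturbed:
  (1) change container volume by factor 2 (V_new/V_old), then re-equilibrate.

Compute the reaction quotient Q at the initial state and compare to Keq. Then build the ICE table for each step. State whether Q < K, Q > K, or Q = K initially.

Q₀ = 0.003704 vs Keq = 0.005623 ⇒ Q<K, forward
Step 1:
                   X          B          J
  Initial     0.5434      2.986    0.07752
  Change   -0.008554  -0.008554    0.01711
  Equil       0.5348      2.977    0.09463
  solve Keq expr → x = 0.008554; check Q = 0.005623
Then change container volume by factor 2 (V_new/V_old).
Step 2:
                   X          B          J
  Initial     0.2674      1.489    0.04731
  Change           0          0          0
  Equil       0.2674      1.489    0.04731
  solve Keq expr → x = 0; check Q = 0.005623

Q₀ = 0.003704; Q < K (proceeds forward)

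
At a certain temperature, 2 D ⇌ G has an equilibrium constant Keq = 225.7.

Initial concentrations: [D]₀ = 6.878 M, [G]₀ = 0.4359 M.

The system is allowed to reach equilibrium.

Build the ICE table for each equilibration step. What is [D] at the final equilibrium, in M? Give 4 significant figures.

Q₀ = 0.009214 vs Keq = 225.7 ⇒ Q<K, forward
Step 1:
                   D          G
  Initial      6.878     0.4359
  Change      -6.748      3.374
  Equil       0.1299       3.81
  solve Keq expr → x = 3.374; check Q = 225.7

[D]_eq = 0.1299 M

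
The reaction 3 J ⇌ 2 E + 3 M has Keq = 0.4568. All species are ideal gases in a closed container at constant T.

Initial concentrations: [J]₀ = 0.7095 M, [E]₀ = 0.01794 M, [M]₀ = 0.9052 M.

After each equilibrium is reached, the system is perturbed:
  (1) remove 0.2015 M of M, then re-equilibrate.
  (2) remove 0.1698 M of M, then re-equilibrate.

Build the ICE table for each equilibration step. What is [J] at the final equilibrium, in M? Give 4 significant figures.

[J]_eq = 0.4019 M

Q₀ = 6.6838e-04 vs Keq = 0.4568 ⇒ Q<K, forward
Step 1:
                    J           E           M
  init         0.7095     0.01794      0.9052
  Δ           -0.2396      0.1598      0.2396
  eq           0.4699      0.1777       1.145
  solve Keq expr → x = 0.07988; check Q = 0.4568
Then remove 0.2015 M of M.
Step 2:
                    J           E           M
  init         0.4699      0.1777      0.9433
  Δ          -0.03455     0.02303     0.03455
  eq           0.4353      0.2007      0.9779
  solve Keq expr → x = 0.01152; check Q = 0.4568
Then remove 0.1698 M of M.
Step 3:
                    J           E           M
  init         0.4353      0.2007      0.8081
  Δ          -0.03345      0.0223     0.03345
  eq           0.4019       0.223      0.8415
  solve Keq expr → x = 0.01115; check Q = 0.4568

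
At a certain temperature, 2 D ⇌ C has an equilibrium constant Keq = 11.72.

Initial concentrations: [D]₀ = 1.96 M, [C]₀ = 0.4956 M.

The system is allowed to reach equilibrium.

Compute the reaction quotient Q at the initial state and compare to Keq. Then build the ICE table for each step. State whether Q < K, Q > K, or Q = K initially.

Q₀ = 0.129 vs Keq = 11.72 ⇒ Q<K, forward
Step 1:
                   D          C
  I             1.96     0.4956
  C           -1.626     0.8129
  E           0.3341      1.309
  solve Keq expr → x = 0.8129; check Q = 11.72

Q₀ = 0.129; Q < K (proceeds forward)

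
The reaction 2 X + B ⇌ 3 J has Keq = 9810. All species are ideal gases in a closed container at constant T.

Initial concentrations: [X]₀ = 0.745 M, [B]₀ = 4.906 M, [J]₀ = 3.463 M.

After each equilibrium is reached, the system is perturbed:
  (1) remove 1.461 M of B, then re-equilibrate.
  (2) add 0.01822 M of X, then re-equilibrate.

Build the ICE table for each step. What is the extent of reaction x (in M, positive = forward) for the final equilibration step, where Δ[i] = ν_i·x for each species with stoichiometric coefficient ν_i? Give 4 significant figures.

Q₀ = 15.25 vs Keq = 9810 ⇒ Q<K, forward
Step 1:
                    X           B           J
  Initial       0.745       4.906       3.463
  Change      -0.6997     -0.3498       1.049
  Equil       0.04534       4.556       4.512
  solve Keq expr → x = 0.3498; check Q = 9810
Then remove 1.461 M of B.
Step 2:
                    X           B           J
  Initial     0.04534       3.095       4.512
  Change     0.009372    0.004686    -0.01406
  Equil       0.05471         3.1       4.498
  solve Keq expr → x = -0.004686; check Q = 9810
Then add 0.01822 M of X.
Step 3:
                    X           B           J
  Initial     0.07293         3.1       4.498
  Change     -0.01766   -0.008829     0.02649
  Equil       0.05528       3.091       4.525
  solve Keq expr → x = 0.008829; check Q = 9810

x = 0.008829 M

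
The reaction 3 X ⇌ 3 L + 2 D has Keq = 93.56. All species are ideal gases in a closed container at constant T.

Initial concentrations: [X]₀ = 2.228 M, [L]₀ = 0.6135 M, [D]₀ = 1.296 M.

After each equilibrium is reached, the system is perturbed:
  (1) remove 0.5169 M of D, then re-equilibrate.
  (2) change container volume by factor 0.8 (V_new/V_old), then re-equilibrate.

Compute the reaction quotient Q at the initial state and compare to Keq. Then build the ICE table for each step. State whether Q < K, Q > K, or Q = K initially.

Q₀ = 0.03507 vs Keq = 93.56 ⇒ Q<K, forward
Step 1:
                  X         L         D
  init        2.228    0.6135     1.296
  Δ          -1.446     1.446    0.9643
  eq         0.7815      2.06      2.26
  solve Keq expr → x = 0.4822; check Q = 93.56
Then remove 0.5169 M of D.
Step 2:
                  X         L         D
  init       0.7815      2.06     1.743
  Δ        -0.08323   0.08323   0.05549
  eq         0.6983     2.143     1.799
  solve Keq expr → x = 0.02774; check Q = 93.56
Then change container volume by factor 0.8 (V_new/V_old).
Step 3:
                  X         L         D
  init       0.8729     2.679     2.249
  Δ         0.08903  -0.08903  -0.05936
  eq         0.9619      2.59     2.189
  solve Keq expr → x = -0.02968; check Q = 93.56

Q₀ = 0.03507; Q < K (proceeds forward)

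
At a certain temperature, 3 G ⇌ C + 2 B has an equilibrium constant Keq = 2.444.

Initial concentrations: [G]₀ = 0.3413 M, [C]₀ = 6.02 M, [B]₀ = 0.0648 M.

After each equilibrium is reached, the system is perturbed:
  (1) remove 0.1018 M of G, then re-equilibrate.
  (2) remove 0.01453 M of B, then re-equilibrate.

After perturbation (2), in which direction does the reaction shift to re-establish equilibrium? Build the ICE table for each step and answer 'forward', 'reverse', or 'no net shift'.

Direction: forward

Q₀ = 0.6358 vs Keq = 2.444 ⇒ Q<K, forward
Step 1:
                   G          C          B
  Initial     0.3413       6.02     0.0648
  Change    -0.05161     0.0172    0.03441
  Equil       0.2897      6.037    0.09921
  solve Keq expr → x = 0.0172; check Q = 2.444
Then remove 0.1018 M of G.
Step 2:
                   G          C          B
  Initial     0.1879      6.037    0.09921
  Change     0.04288   -0.01429   -0.02859
  Equil       0.2308      6.023    0.07062
  solve Keq expr → x = -0.01429; check Q = 2.444
Then remove 0.01453 M of B.
Step 3:
                   G          C          B
  Initial     0.2308      6.023    0.05609
  Change    -0.01296   0.004321   0.008641
  Equil       0.2178      6.027    0.06473
  solve Keq expr → x = 0.004321; check Q = 2.444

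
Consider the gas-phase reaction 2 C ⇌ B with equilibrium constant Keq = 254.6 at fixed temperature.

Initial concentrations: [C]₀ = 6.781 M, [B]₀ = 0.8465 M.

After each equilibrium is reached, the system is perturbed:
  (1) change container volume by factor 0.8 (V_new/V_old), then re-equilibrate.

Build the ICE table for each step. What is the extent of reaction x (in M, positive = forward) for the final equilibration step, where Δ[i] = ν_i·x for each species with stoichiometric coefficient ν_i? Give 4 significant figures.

x = 0.00839 M

Q₀ = 0.01841 vs Keq = 254.6 ⇒ Q<K, forward
Step 1:
                    C           B
  init          6.781      0.8465
  Δ            -6.653       3.326
  eq            0.128       4.173
  solve Keq expr → x = 3.326; check Q = 254.6
Then change container volume by factor 0.8 (V_new/V_old).
Step 2:
                    C           B
  init           0.16       5.216
  Δ          -0.01678     0.00839
  eq           0.1433       5.225
  solve Keq expr → x = 0.00839; check Q = 254.6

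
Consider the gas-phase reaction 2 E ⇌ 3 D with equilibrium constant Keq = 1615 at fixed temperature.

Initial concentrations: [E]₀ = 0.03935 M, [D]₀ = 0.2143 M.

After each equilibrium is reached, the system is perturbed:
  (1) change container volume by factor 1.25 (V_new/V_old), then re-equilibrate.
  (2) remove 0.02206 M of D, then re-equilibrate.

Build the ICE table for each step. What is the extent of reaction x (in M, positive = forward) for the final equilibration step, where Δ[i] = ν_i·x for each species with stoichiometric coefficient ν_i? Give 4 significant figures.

Q₀ = 6.356 vs Keq = 1615 ⇒ Q<K, forward
Step 1:
                   E          D
  Initial    0.03935     0.2143
  Change    -0.03589    0.05384
  Equil     0.003455     0.2681
  solve Keq expr → x = 0.01795; check Q = 1615
Then change container volume by factor 1.25 (V_new/V_old).
Step 2:
                   E          D
  Initial   0.002764     0.2145
  Change  -2.8443e-04 4.2665e-04
  Equil      0.00248     0.2149
  solve Keq expr → x = 1.4222e-04; check Q = 1615
Then remove 0.02206 M of D.
Step 3:
                   E          D
  Initial    0.00248     0.1929
  Change  -3.6284e-04 5.4427e-04
  Equil     0.002117     0.1934
  solve Keq expr → x = 1.8142e-04; check Q = 1615

x = 1.8142e-04 M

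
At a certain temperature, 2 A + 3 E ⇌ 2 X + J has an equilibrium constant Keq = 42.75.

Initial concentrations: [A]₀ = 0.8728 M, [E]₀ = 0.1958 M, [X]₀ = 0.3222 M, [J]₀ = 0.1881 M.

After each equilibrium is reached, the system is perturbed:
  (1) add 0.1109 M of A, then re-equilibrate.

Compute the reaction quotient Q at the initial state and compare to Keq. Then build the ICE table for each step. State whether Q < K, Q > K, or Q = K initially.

Q₀ = 3.415 vs Keq = 42.75 ⇒ Q<K, forward
Step 1:
                  A         E         X         J
  I          0.8728    0.1958    0.3222    0.1881
  C        -0.06092  -0.09138   0.06092   0.03046
  E          0.8119    0.1044    0.3831    0.2186
  solve Keq expr → x = 0.03046; check Q = 42.75
Then add 0.1109 M of A.
Step 2:
                  A         E         X         J
  I          0.9228    0.1044    0.3831    0.2186
  C       -0.004719 -0.007079  0.004719   0.00236
  E          0.9181   0.09734    0.3878    0.2209
  solve Keq expr → x = 0.00236; check Q = 42.75

Q₀ = 3.415; Q < K (proceeds forward)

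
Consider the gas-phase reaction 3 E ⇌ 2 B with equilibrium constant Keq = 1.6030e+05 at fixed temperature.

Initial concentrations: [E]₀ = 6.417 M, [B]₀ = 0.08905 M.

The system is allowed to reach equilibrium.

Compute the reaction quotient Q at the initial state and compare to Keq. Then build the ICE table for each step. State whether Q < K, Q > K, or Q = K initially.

Q₀ = 3.0010e-05 vs Keq = 1.6030e+05 ⇒ Q<K, forward
Step 1:
                    E           B
  init          6.417     0.08905
  Δ            -6.368       4.245
  eq          0.04894       4.334
  solve Keq expr → x = 2.123; check Q = 1.6030e+05

Q₀ = 3.0010e-05; Q < K (proceeds forward)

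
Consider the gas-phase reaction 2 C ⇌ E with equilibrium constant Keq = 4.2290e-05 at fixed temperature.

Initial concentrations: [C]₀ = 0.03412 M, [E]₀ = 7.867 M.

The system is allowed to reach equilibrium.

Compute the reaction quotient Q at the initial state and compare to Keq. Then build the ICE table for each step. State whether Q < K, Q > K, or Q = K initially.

Q₀ = 6758; Q > K (proceeds reverse)

Q₀ = 6758 vs Keq = 4.2290e-05 ⇒ Q>K, reverse
Step 1:
                    C           E
  Initial     0.03412       7.867
  Change        15.71      -7.857
  Equil         15.75     0.01049
  solve Keq expr → x = -7.857; check Q = 4.2290e-05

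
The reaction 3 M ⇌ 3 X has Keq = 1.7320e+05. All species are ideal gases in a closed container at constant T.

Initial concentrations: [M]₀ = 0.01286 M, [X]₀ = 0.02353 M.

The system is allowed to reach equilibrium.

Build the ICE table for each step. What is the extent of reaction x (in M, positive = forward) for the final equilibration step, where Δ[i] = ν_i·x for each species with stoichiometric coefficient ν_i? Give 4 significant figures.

Q₀ = 6.126 vs Keq = 1.7320e+05 ⇒ Q<K, forward
Step 1:
                   M          X
  init       0.01286    0.02353
  Δ         -0.01222    0.01222
  eq      6.4132e-04    0.03575
  solve Keq expr → x = 0.004073; check Q = 1.7320e+05

x = 0.004073 M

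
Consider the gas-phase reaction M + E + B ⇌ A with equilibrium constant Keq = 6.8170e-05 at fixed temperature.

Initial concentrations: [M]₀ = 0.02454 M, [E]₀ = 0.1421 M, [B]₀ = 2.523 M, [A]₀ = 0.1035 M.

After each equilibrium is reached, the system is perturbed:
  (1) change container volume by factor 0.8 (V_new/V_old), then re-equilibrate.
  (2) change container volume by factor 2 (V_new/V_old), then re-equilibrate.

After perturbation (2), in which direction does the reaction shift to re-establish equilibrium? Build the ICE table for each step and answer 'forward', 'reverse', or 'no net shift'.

Q₀ = 11.76 vs Keq = 6.8170e-05 ⇒ Q>K, reverse
Step 1:
                   M          E          B          A
  init       0.02454     0.1421      2.523     0.1035
  Δ           0.1035     0.1035     0.1035    -0.1035
  eq           0.128     0.2456      2.626 5.6301e-06
  solve Keq expr → x = -0.1035; check Q = 6.8170e-05
Then change container volume by factor 0.8 (V_new/V_old).
Step 2:
                   M          E          B          A
  init          0.16      0.307      3.283 7.0376e-06
  Δ       -3.9582e-06 -3.9582e-06 -3.9582e-06 3.9582e-06
  eq            0.16      0.307      3.283 1.0996e-05
  solve Keq expr → x = 3.9582e-06; check Q = 6.8170e-05
Then change container volume by factor 2 (V_new/V_old).
Step 3:
                   M          E          B          A
  init       0.08002     0.1535      1.642 5.4979e-06
  Δ       4.1233e-06 4.1233e-06 4.1233e-06 -4.1233e-06
  eq         0.08002     0.1535      1.642 1.3746e-06
  solve Keq expr → x = -4.1233e-06; check Q = 6.8170e-05

Direction: reverse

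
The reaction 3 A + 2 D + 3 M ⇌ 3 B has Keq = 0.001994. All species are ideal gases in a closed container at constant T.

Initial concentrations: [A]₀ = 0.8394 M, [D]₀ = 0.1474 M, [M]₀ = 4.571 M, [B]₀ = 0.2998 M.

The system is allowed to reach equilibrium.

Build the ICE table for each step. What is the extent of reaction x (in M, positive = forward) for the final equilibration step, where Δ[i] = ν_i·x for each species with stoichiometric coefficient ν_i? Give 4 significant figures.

x = -0.03377 M

Q₀ = 0.02196 vs Keq = 0.001994 ⇒ Q>K, reverse
Step 1:
                    A           D           M           B
  init         0.8394      0.1474       4.571      0.2998
  Δ            0.1013     0.06753      0.1013     -0.1013
  eq           0.9407      0.2149       4.672      0.1985
  solve Keq expr → x = -0.03377; check Q = 0.001994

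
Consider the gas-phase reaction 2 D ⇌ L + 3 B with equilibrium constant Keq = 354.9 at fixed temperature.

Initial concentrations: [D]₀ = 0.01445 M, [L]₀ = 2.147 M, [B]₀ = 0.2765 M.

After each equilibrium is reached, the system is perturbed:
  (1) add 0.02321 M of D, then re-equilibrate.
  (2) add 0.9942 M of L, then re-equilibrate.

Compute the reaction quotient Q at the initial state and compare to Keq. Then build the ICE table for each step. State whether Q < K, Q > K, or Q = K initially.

Q₀ = 217.4 vs Keq = 354.9 ⇒ Q<K, forward
Step 1:
                  D         L         B
  I         0.01445     2.147    0.2765
  C       -0.002872  0.001436  0.004308
  E         0.01158     2.148    0.2808
  solve Keq expr → x = 0.001436; check Q = 354.9
Then add 0.02321 M of D.
Step 2:
                  D         L         B
  I         0.03479     2.148    0.2808
  C        -0.02116   0.01058   0.03174
  E         0.01363     2.159    0.3125
  solve Keq expr → x = 0.01058; check Q = 354.9
Then add 0.9942 M of L.
Step 3:
                  D         L         B
  I         0.01363     3.153    0.3125
  C        0.002538 -0.001269 -0.003807
  E         0.01617     3.152    0.3087
  solve Keq expr → x = -0.001269; check Q = 354.9

Q₀ = 217.4; Q < K (proceeds forward)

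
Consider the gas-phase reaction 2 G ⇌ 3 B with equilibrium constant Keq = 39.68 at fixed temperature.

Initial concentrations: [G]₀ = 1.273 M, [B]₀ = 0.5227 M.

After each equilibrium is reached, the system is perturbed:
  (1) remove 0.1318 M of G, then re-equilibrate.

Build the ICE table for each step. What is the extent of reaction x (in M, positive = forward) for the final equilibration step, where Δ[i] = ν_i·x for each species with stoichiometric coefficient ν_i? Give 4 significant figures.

x = -0.04467 M

Q₀ = 0.08813 vs Keq = 39.68 ⇒ Q<K, forward
Step 1:
                  G         B
  init        1.273    0.5227
  Δ         -0.8772     1.316
  eq         0.3958     1.839
  solve Keq expr → x = 0.4386; check Q = 39.68
Then remove 0.1318 M of G.
Step 2:
                  G         B
  init        0.264     1.839
  Δ         0.08933    -0.134
  eq         0.3533     1.705
  solve Keq expr → x = -0.04467; check Q = 39.68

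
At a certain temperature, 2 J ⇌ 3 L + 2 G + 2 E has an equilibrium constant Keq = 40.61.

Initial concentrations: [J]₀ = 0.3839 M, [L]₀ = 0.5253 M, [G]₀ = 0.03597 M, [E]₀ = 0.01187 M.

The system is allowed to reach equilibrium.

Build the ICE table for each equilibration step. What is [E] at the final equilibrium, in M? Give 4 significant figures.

[E]_eq = 0.3706 M

Q₀ = 1.7930e-07 vs Keq = 40.61 ⇒ Q<K, forward
Step 1:
                    J           L           G           E
  Initial      0.3839      0.5253     0.03597     0.01187
  Change      -0.3587      0.5381      0.3587      0.3587
  Equil       0.02517       1.063      0.3947      0.3706
  solve Keq expr → x = 0.1794; check Q = 40.61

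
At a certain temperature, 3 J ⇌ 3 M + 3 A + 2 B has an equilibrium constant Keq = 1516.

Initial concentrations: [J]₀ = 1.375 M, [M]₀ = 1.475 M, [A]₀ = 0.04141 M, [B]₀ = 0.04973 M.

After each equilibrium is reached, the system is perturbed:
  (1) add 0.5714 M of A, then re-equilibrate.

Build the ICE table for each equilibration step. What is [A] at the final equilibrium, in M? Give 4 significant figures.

Q₀ = 2.1678e-07 vs Keq = 1516 ⇒ Q<K, forward
Step 1:
                    J           M           A           B
  Initial       1.375       1.475     0.04141     0.04973
  Change       -1.141       1.141       1.141      0.7606
  Equil         0.234       2.616       1.182      0.8104
  solve Keq expr → x = 0.3803; check Q = 1516
Then add 0.5714 M of A.
Step 2:
                    J           M           A           B
  Initial       0.234       2.616       1.754      0.8104
  Change      0.07521    -0.07521    -0.07521    -0.05014
  Equil        0.3092       2.541       1.679      0.7602
  solve Keq expr → x = -0.02507; check Q = 1516

[A]_eq = 1.679 M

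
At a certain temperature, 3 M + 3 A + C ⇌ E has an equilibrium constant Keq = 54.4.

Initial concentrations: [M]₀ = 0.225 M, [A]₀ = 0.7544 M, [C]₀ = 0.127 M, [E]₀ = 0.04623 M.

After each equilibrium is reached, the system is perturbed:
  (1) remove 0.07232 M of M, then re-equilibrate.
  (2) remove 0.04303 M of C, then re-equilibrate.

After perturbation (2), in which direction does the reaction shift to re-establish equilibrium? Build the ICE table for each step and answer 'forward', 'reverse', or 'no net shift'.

Direction: reverse

Q₀ = 74.43 vs Keq = 54.4 ⇒ Q>K, reverse
Step 1:
                    M           A           C           E
  init          0.225      0.7544       0.127     0.04623
  Δ           0.01159     0.01159    0.003862   -0.003862
  eq           0.2366       0.766      0.1309     0.04237
  solve Keq expr → x = -0.003862; check Q = 54.4
Then remove 0.07232 M of M.
Step 2:
                    M           A           C           E
  init         0.1643       0.766      0.1309     0.04237
  Δ           0.03417     0.03417     0.01139    -0.01139
  eq           0.1984      0.8002      0.1423     0.03098
  solve Keq expr → x = -0.01139; check Q = 54.4
Then remove 0.04303 M of C.
Step 3:
                    M           A           C           E
  init         0.1984      0.8002     0.09922     0.03098
  Δ           0.01086     0.01086    0.003618   -0.003618
  eq           0.2093       0.811      0.1028     0.02736
  solve Keq expr → x = -0.003618; check Q = 54.4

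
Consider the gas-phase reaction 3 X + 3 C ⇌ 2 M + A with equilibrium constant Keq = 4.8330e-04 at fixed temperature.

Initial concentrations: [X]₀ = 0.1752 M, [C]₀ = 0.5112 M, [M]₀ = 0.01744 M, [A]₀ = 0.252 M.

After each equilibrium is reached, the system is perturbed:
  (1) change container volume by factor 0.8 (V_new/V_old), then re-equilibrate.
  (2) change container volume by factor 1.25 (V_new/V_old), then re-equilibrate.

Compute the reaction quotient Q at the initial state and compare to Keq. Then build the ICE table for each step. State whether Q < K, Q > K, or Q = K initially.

Q₀ = 0.1067 vs Keq = 4.8330e-04 ⇒ Q>K, reverse
Step 1:
                  X         C         M         A
  I          0.1752    0.5112   0.01744     0.252
  C         0.02384   0.02384  -0.01589 -0.007947
  E           0.199     0.535  0.001547    0.2441
  solve Keq expr → x = -0.007947; check Q = 4.8330e-04
Then change container volume by factor 0.8 (V_new/V_old).
Step 2:
                  X         C         M         A
  I          0.2488    0.6688  0.001933    0.3051
  C       -0.001113 -0.001113 7.4208e-04 3.7104e-04
  E          0.2477    0.6677  0.002675    0.3054
  solve Keq expr → x = 3.7104e-04; check Q = 4.8330e-04
Then change container volume by factor 1.25 (V_new/V_old).
Step 3:
                  X         C         M         A
  I          0.1981    0.5341   0.00214    0.2444
  C       8.9049e-04 8.9049e-04 -5.9366e-04 -2.9683e-04
  E           0.199     0.535  0.001547    0.2441
  solve Keq expr → x = -2.9683e-04; check Q = 4.8330e-04

Q₀ = 0.1067; Q > K (proceeds reverse)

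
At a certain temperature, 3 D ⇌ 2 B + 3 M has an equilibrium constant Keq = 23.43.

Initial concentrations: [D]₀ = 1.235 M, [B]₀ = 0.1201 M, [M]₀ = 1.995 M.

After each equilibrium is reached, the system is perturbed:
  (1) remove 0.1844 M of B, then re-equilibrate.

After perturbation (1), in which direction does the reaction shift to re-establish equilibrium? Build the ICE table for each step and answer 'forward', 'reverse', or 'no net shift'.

Direction: forward

Q₀ = 0.0608 vs Keq = 23.43 ⇒ Q<K, forward
Step 1:
                   D          B          M
  I            1.235     0.1201      1.995
  C           -0.628     0.4187      0.628
  E            0.607     0.5388      2.623
  solve Keq expr → x = 0.2093; check Q = 23.43
Then remove 0.1844 M of B.
Step 2:
                   D          B          M
  I            0.607     0.3544      2.623
  C          -0.0843     0.0562     0.0843
  E           0.5227     0.4106      2.707
  solve Keq expr → x = 0.0281; check Q = 23.43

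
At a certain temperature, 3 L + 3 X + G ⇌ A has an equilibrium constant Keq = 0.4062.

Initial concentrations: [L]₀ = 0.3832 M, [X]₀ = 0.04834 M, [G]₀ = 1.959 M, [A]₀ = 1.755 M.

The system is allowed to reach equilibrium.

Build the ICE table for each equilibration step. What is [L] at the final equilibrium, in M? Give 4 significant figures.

[L]_eq = 1.262 M

Q₀ = 1.4094e+05 vs Keq = 0.4062 ⇒ Q>K, reverse
Step 1:
                    L           X           G           A
  init         0.3832     0.04834       1.959       1.755
  Δ            0.8784      0.8784      0.2928     -0.2928
  eq            1.262      0.9268       2.252       1.462
  solve Keq expr → x = -0.2928; check Q = 0.4062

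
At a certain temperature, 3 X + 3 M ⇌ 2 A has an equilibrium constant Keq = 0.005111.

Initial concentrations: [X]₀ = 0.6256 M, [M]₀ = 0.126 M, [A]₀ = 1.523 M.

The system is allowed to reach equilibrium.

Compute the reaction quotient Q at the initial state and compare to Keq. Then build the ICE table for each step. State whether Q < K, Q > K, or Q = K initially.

Q₀ = 4736; Q > K (proceeds reverse)

Q₀ = 4736 vs Keq = 0.005111 ⇒ Q>K, reverse
Step 1:
                    X           M           A
  I            0.6256       0.126       1.523
  C             1.544       1.544       -1.03
  E              2.17        1.67      0.4934
  solve Keq expr → x = -0.5148; check Q = 0.005111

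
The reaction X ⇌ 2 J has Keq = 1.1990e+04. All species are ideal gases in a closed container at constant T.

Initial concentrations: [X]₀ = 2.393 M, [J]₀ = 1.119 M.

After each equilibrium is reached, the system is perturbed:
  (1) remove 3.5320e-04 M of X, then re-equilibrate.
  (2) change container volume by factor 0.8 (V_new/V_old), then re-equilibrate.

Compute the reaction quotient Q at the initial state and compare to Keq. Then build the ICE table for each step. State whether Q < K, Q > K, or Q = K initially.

Q₀ = 0.5233; Q < K (proceeds forward)

Q₀ = 0.5233 vs Keq = 1.1990e+04 ⇒ Q<K, forward
Step 1:
                    X           J
  Initial       2.393       1.119
  Change        -2.39        4.78
  Equil      0.002902       5.899
  solve Keq expr → x = 2.39; check Q = 1.1990e+04
Then remove 3.5320e-04 M of X.
Step 2:
                    X           J
  Initial    0.002549       5.899
  Change   3.5251e-04 -7.0501e-04
  Equil      0.002902       5.898
  solve Keq expr → x = -3.5251e-04; check Q = 1.1990e+04
Then change container volume by factor 0.8 (V_new/V_old).
Step 3:
                    X           J
  Initial    0.003627       7.373
  Change   9.0458e-04   -0.001809
  Equil      0.004532       7.371
  solve Keq expr → x = -9.0458e-04; check Q = 1.1990e+04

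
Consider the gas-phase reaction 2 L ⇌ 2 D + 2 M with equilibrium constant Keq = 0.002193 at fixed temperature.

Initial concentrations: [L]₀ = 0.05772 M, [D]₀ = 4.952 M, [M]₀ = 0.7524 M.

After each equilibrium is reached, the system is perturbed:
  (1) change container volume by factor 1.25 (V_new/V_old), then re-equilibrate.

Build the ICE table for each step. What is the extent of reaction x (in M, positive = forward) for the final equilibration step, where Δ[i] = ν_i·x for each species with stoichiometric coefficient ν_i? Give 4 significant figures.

Q₀ = 4167 vs Keq = 0.002193 ⇒ Q>K, reverse
Step 1:
                   L          D          M
  Initial    0.05772      4.952     0.7524
  Change      0.7435    -0.7435    -0.7435
  Equil       0.8012      4.209   0.008915
  solve Keq expr → x = -0.3717; check Q = 0.002193
Then change container volume by factor 1.25 (V_new/V_old).
Step 2:
                   L          D          M
  Initial      0.641      3.367   0.007132
  Change   -0.001754   0.001754   0.001754
  Equil       0.6392      3.369   0.008886
  solve Keq expr → x = 8.7701e-04; check Q = 0.002193

x = 8.7701e-04 M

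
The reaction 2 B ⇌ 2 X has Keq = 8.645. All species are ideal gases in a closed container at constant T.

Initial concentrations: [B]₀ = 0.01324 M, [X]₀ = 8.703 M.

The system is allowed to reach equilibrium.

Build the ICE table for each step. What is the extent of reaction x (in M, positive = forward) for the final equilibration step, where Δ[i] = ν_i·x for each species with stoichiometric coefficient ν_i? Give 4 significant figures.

Q₀ = 4.3208e+05 vs Keq = 8.645 ⇒ Q>K, reverse
Step 1:
                  B         X
  I         0.01324     8.703
  C           2.199    -2.199
  E           2.212     6.504
  solve Keq expr → x = -1.099; check Q = 8.645

x = -1.099 M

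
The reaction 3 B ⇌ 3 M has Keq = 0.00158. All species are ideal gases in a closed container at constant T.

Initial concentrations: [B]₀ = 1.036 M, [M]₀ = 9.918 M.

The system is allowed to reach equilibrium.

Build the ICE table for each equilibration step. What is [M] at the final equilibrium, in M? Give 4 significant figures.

Q₀ = 877.4 vs Keq = 0.00158 ⇒ Q>K, reverse
Step 1:
                  B         M
  Initial     1.036     9.918
  Change      8.775    -8.775
  Equil       9.811     1.143
  solve Keq expr → x = -2.925; check Q = 0.00158

[M]_eq = 1.143 M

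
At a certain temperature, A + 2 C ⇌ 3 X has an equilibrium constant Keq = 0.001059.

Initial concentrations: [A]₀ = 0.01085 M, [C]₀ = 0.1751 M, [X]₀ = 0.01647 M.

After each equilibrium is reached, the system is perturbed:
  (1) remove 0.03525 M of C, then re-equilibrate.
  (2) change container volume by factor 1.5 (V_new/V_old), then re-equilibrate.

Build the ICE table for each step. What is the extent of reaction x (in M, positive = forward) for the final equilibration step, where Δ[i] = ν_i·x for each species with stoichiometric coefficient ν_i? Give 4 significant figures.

x = 0 M

Q₀ = 0.01343 vs Keq = 0.001059 ⇒ Q>K, reverse
Step 1:
                   A          C          X
  I          0.01085     0.1751    0.01647
  C         0.002887   0.005775  -0.008662
  E          0.01374     0.1809   0.007808
  solve Keq expr → x = -0.002887; check Q = 0.001059
Then remove 0.03525 M of C.
Step 2:
                   A          C          X
  I          0.01374     0.1456   0.007808
  C       3.2576e-04 6.5152e-04 -9.7728e-04
  E          0.01406     0.1463    0.00683
  solve Keq expr → x = -3.2576e-04; check Q = 0.001059
Then change container volume by factor 1.5 (V_new/V_old).
Step 3:
                   A          C          X
  I         0.009375    0.09752   0.004554
  C                0          0          0
  E         0.009375    0.09752   0.004554
  solve Keq expr → x = 0; check Q = 0.001059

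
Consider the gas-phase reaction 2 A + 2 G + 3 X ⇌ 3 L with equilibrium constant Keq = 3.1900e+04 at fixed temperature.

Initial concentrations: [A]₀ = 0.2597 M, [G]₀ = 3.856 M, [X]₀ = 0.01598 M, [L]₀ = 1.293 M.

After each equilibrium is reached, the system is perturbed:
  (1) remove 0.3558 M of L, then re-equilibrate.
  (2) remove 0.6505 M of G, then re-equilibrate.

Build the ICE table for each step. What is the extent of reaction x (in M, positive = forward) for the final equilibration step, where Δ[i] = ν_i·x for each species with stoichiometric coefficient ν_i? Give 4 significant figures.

x = -0.001137 M

Q₀ = 5.2826e+05 vs Keq = 3.1900e+04 ⇒ Q>K, reverse
Step 1:
                   A          G          X          L
  Initial     0.2597      3.856    0.01598      1.293
  Change     0.01498    0.01498    0.02247   -0.02247
  Equil       0.2747      3.871    0.03845      1.271
  solve Keq expr → x = -0.007492; check Q = 3.1900e+04
Then remove 0.3558 M of L.
Step 2:
                   A          G          X          L
  Initial     0.2747      3.871    0.03845     0.9147
  Change   -0.006649  -0.006649  -0.009974   0.009974
  Equil        0.268      3.864    0.02848     0.9247
  solve Keq expr → x = 0.003325; check Q = 3.1900e+04
Then remove 0.6505 M of G.
Step 3:
                   A          G          X          L
  Initial      0.268      3.214    0.02848     0.9247
  Change    0.002273   0.002273    0.00341   -0.00341
  Equil       0.2703      3.216    0.03189     0.9213
  solve Keq expr → x = -0.001137; check Q = 3.1900e+04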